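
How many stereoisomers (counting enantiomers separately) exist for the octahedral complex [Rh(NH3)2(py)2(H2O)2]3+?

In an octahedral complex each vertex has one trans partner and four cis neighbours.
The distinct arrangements are (5 in all): NH3 trans, py trans, H2O trans; NH3 cis, py cis, H2O trans; NH3 cis, py trans, H2O cis; NH3 cis, py cis, H2O cis (chiral); NH3 trans, py cis, H2O cis.
One of these lacks any improper symmetry element and so occurs as an enantiomeric pair, giving 5 + 1 = 6 stereoisomers in total.

6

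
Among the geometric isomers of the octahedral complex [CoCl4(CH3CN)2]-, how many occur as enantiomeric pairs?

0

An octahedron has six vertices in three trans pairs; every non-trans pair is cis.
Systematic placement gives 2 geometric isomers: CH3CN trans; CH3CN cis.
Each arrangement has an internal mirror plane or centre of symmetry, so none is chiral.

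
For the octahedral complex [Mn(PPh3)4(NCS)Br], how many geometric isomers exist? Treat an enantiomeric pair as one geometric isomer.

The six octahedral sites form three mutually perpendicular trans pairs.
There are 2 geometric isomers: NCS and Br mutually trans; NCS and Br mutually cis.

2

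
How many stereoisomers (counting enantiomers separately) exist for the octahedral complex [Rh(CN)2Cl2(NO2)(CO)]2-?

8

An octahedron has six vertices in three trans pairs; every non-trans pair is cis.
There are 6 geometric isomers: CN trans, Cl cis; CN trans, Cl trans; CN cis, Cl cis (3 arrangements, 2 chiral); CN cis, Cl trans.
Of these, 2 lack any improper symmetry element and so occur as enantiomeric pairs, giving 6 + 2 = 8 stereoisomers in total.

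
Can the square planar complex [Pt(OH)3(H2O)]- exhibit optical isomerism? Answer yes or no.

no

A square has two trans pairs of vertices; adjacent vertices are cis.
Only one geometric arrangement is possible.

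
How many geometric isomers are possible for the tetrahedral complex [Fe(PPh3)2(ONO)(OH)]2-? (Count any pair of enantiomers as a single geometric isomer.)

1

Only one geometric arrangement is possible.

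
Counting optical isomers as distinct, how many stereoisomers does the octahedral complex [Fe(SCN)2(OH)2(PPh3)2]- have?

6

An octahedron has six vertices in three trans pairs; every non-trans pair is cis.
There are 5 geometric isomers: SCN trans, OH trans, PPh3 trans; SCN cis, OH trans, PPh3 cis; SCN trans, OH cis, PPh3 cis; SCN cis, OH cis, PPh3 cis (chiral); SCN cis, OH cis, PPh3 trans.
One of these lacks any improper symmetry element and so occurs as an enantiomeric pair, giving 5 + 1 = 6 stereoisomers in total.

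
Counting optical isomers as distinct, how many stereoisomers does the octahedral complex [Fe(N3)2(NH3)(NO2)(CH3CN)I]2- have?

15

The six octahedral sites form three mutually perpendicular trans pairs.
Systematic enumeration (placing each ligand type in turn and discarding arrangements equivalent by rotation or reflection) gives 9 geometric isomers.
Of these, 6 lack any improper symmetry element and so occur as enantiomeric pairs, giving 9 + 6 = 15 stereoisomers in total.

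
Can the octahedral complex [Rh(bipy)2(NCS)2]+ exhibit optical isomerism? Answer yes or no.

An octahedron has six vertices in three trans pairs; every non-trans pair is cis.
Each bipy is bidentate and must span two cis positions.
Systematic placement gives 2 geometric isomers: NCS trans; NCS cis (chiral).
One of these lacks any improper symmetry element and so occurs as an enantiomeric pair, giving 2 + 1 = 3 stereoisomers in total.

yes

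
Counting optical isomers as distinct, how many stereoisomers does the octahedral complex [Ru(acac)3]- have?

2

An octahedron has six vertices in three trans pairs; every non-trans pair is cis.
Each acac is bidentate and must span two cis positions.
Only one geometric arrangement is possible; it has no improper symmetry element, so it exists as a pair of enantiomers (2 stereoisomers).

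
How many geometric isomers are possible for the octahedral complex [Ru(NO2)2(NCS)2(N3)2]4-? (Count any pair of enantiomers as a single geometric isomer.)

5

In an octahedral complex each vertex has one trans partner and four cis neighbours.
There are 5 geometric isomers: NO2 trans, NCS trans, N3 trans; NO2 cis, NCS cis, N3 trans; NO2 trans, NCS cis, N3 cis; NO2 cis, NCS cis, N3 cis (chiral); NO2 cis, NCS trans, N3 cis.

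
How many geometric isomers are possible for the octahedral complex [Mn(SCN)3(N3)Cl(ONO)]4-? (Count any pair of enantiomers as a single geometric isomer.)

4

In an octahedral complex each vertex has one trans partner and four cis neighbours.
Working through the distinct placements yields 4 geometric isomers: SCN mer (3 arrangements); SCN fac (chiral).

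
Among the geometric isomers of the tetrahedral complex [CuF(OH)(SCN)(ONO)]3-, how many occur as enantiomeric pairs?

1

In a tetrahedral complex all four positions are equivalent and every pair of ligands is adjacent — there is no cis/trans distinction.
Only one geometric arrangement is possible; it has no improper symmetry element, so it exists as a pair of enantiomers (2 stereoisomers).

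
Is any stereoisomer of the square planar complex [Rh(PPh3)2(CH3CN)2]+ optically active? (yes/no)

no

There are 2 geometric isomers: PPh3 cis; PPh3 trans.
Each arrangement has an internal mirror plane or centre of symmetry, so none is chiral.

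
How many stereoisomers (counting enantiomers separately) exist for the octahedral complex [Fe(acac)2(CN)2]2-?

An octahedron has six vertices in three trans pairs; every non-trans pair is cis.
Each acac is bidentate and must span two cis positions.
Systematic placement gives 2 geometric isomers: CN trans; CN cis (chiral).
One of these lacks any improper symmetry element and so occurs as an enantiomeric pair, giving 2 + 1 = 3 stereoisomers in total.

3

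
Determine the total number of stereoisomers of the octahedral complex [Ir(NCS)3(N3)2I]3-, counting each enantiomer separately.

3

The six octahedral sites form three mutually perpendicular trans pairs.
Systematic placement gives 3 geometric isomers: NCS mer, N3 cis; NCS mer, N3 trans; NCS fac, N3 cis.
Each arrangement has an internal mirror plane or centre of symmetry, so none is chiral.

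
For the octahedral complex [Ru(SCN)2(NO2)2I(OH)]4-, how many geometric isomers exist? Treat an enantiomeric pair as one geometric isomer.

The distinct arrangements are (6 in all): SCN trans, NO2 cis; SCN cis, NO2 cis (3 arrangements, 2 chiral); SCN trans, NO2 trans; SCN cis, NO2 trans.

6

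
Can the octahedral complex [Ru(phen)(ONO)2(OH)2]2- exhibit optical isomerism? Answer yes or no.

yes

An octahedron has six vertices in three trans pairs; every non-trans pair is cis.
Each phen is bidentate and must span two cis positions.
There are 3 geometric isomers: ONO cis, OH trans; ONO cis, OH cis (chiral); ONO trans, OH cis.
One of these lacks any improper symmetry element and so occurs as an enantiomeric pair, giving 3 + 1 = 4 stereoisomers in total.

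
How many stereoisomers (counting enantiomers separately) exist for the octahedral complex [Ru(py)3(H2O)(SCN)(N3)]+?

Working through the distinct placements yields 4 geometric isomers: py mer (3 arrangements); py fac (chiral).
One of these lacks any improper symmetry element and so occurs as an enantiomeric pair, giving 4 + 1 = 5 stereoisomers in total.

5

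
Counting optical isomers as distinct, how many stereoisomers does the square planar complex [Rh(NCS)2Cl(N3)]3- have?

2

In a square planar complex each vertex has one trans partner and two cis neighbours.
There are 2 geometric isomers: NCS cis; NCS trans.
Each arrangement has an internal mirror plane or centre of symmetry, so none is chiral.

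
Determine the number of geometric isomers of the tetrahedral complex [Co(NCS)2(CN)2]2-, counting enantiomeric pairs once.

Only one geometric arrangement is possible.

1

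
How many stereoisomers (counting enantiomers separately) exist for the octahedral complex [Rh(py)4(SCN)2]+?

An octahedron has six vertices in three trans pairs; every non-trans pair is cis.
The distinct arrangements are (2 in all): SCN trans; SCN cis.
Each arrangement has an internal mirror plane or centre of symmetry, so none is chiral.

2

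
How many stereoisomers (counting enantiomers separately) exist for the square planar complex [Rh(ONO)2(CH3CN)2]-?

There are 2 geometric isomers: ONO cis; ONO trans.
Each arrangement has an internal mirror plane or centre of symmetry, so none is chiral.

2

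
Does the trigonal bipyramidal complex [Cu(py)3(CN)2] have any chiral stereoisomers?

no

A trigonal bipyramid has two axial and three equatorial sites, which are chemically inequivalent.
There are 3 geometric isomers: CN both axial; CN one axial, one equatorial; CN both equatorial.
Each arrangement has an internal mirror plane or centre of symmetry, so none is chiral.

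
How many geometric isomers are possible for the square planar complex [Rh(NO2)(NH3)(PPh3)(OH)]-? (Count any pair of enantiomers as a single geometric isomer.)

The distinct arrangements are (3 in all): (NH3/OH trans, NO2/PPh3 trans); (NH3/PPh3 trans, NO2/OH trans); (NH3/NO2 trans, OH/PPh3 trans).

3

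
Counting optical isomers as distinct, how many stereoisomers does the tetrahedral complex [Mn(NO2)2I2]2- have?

1

Only one geometric arrangement is possible.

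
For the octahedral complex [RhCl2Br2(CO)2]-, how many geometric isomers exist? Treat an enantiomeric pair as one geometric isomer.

The six octahedral sites form three mutually perpendicular trans pairs.
Working through the distinct placements yields 5 geometric isomers: Cl trans, Br trans, CO trans; Cl cis, Br trans, CO cis; Cl trans, Br cis, CO cis; Cl cis, Br cis, CO cis (chiral); Cl cis, Br cis, CO trans.

5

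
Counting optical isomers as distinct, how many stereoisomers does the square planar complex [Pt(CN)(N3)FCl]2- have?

3

A square has two trans pairs of vertices; adjacent vertices are cis.
Systematic placement gives 3 geometric isomers: (CN/F trans, Cl/N3 trans); (CN/N3 trans, Cl/F trans); (CN/Cl trans, F/N3 trans).
Each arrangement has an internal mirror plane or centre of symmetry, so none is chiral.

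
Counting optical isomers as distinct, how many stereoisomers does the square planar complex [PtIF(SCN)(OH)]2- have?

A square has two trans pairs of vertices; adjacent vertices are cis.
Systematic placement gives 3 geometric isomers: (F/OH trans, I/SCN trans); (F/SCN trans, I/OH trans); (F/I trans, OH/SCN trans).
Each arrangement has an internal mirror plane or centre of symmetry, so none is chiral.

3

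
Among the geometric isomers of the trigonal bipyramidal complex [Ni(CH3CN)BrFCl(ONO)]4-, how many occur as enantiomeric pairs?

10

Systematic enumeration (placing each ligand type in turn and discarding arrangements equivalent by rotation or reflection) gives 10 geometric isomers.
Of these, 10 lack any improper symmetry element and so occur as enantiomeric pairs, giving 10 + 10 = 20 stereoisomers in total.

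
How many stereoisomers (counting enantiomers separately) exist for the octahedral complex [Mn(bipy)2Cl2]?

3

Each bipy is bidentate and must span two cis positions.
There are 2 geometric isomers: Cl trans; Cl cis (chiral).
One of these lacks any improper symmetry element and so occurs as an enantiomeric pair, giving 2 + 1 = 3 stereoisomers in total.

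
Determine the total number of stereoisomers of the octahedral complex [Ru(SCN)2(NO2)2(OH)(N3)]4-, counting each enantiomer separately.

8

Systematic placement gives 6 geometric isomers: SCN trans, NO2 cis; SCN cis, NO2 cis (3 arrangements, 2 chiral); SCN trans, NO2 trans; SCN cis, NO2 trans.
Of these, 2 lack any improper symmetry element and so occur as enantiomeric pairs, giving 6 + 2 = 8 stereoisomers in total.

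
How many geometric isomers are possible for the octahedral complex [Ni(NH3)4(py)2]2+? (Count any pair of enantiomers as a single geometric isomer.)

2

In an octahedral complex each vertex has one trans partner and four cis neighbours.
Working through the distinct placements yields 2 geometric isomers: py trans; py cis.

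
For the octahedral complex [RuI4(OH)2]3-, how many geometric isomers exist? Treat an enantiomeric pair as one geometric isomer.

Working through the distinct placements yields 2 geometric isomers: OH trans; OH cis.

2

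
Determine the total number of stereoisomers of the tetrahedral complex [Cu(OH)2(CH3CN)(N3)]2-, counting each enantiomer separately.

All four vertices of a tetrahedron are equivalent and mutually adjacent, so cis/trans isomerism cannot arise.
Only one geometric arrangement is possible.

1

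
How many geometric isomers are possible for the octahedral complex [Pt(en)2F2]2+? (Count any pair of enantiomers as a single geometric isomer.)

The six octahedral sites form three mutually perpendicular trans pairs.
Each en is bidentate and must span two cis positions.
Working through the distinct placements yields 2 geometric isomers: F trans; F cis (chiral).

2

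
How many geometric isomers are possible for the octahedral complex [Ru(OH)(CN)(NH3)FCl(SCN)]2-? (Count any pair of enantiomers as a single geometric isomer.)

15

The six octahedral sites form three mutually perpendicular trans pairs.
Placing the ligands in turn and identifying arrangements related by rotation or reflection leaves 15 distinct geometric isomers.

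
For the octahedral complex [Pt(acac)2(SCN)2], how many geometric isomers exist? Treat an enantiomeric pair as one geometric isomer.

The six octahedral sites form three mutually perpendicular trans pairs.
Each acac is bidentate and must span two cis positions.
The distinct arrangements are (2 in all): SCN trans; SCN cis (chiral).

2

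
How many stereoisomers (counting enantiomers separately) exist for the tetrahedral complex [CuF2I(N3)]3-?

All four vertices of a tetrahedron are equivalent and mutually adjacent, so cis/trans isomerism cannot arise.
Only one geometric arrangement is possible.

1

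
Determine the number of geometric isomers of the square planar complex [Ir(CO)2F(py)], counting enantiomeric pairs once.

2

In a square planar complex each vertex has one trans partner and two cis neighbours.
There are 2 geometric isomers: CO cis; CO trans.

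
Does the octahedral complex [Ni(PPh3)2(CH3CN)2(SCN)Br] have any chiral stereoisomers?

yes

An octahedron has six vertices in three trans pairs; every non-trans pair is cis.
There are 6 geometric isomers: PPh3 cis, CH3CN cis (3 arrangements, 2 chiral); PPh3 trans, CH3CN cis; PPh3 cis, CH3CN trans; PPh3 trans, CH3CN trans.
Of these, 2 lack any improper symmetry element and so occur as enantiomeric pairs, giving 6 + 2 = 8 stereoisomers in total.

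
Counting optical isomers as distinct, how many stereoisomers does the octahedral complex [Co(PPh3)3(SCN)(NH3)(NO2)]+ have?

5

An octahedron has six vertices in three trans pairs; every non-trans pair is cis.
The distinct arrangements are (4 in all): PPh3 mer (3 arrangements); PPh3 fac (chiral).
One of these lacks any improper symmetry element and so occurs as an enantiomeric pair, giving 4 + 1 = 5 stereoisomers in total.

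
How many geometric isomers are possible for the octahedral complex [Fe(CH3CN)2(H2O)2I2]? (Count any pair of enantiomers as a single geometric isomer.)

An octahedron has six vertices in three trans pairs; every non-trans pair is cis.
The distinct arrangements are (5 in all): CH3CN trans, H2O trans, I trans; CH3CN trans, H2O cis, I cis; CH3CN cis, H2O cis, I trans; CH3CN cis, H2O cis, I cis (chiral); CH3CN cis, H2O trans, I cis.

5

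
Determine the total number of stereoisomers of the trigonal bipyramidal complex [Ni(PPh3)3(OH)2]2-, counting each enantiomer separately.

There are 3 geometric isomers: OH both axial; OH one axial, one equatorial; OH both equatorial.
Each arrangement has an internal mirror plane or centre of symmetry, so none is chiral.

3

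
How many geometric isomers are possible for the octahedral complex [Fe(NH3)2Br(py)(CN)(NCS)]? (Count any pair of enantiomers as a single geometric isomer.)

The six octahedral sites form three mutually perpendicular trans pairs.
Exhaustive case analysis gives 9 geometric isomers.

9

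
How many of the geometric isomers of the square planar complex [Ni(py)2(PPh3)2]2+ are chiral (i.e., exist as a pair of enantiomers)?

0

A square has two trans pairs of vertices; adjacent vertices are cis.
Systematic placement gives 2 geometric isomers: py cis; py trans.
Each arrangement has an internal mirror plane or centre of symmetry, so none is chiral.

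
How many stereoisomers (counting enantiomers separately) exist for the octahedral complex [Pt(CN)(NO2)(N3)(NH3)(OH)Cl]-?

An octahedron has six vertices in three trans pairs; every non-trans pair is cis.
Exhaustive case analysis gives 15 geometric isomers.
Of these, 15 lack any improper symmetry element and so occur as enantiomeric pairs, giving 15 + 15 = 30 stereoisomers in total.

30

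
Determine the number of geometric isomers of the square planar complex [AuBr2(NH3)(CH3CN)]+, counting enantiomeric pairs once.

There are 2 geometric isomers: Br cis; Br trans.

2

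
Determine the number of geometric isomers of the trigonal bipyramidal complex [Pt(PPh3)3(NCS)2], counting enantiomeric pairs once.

A trigonal bipyramid has two axial and three equatorial sites, which are chemically inequivalent.
The distinct arrangements are (3 in all): NCS both axial; NCS one axial, one equatorial; NCS both equatorial.

3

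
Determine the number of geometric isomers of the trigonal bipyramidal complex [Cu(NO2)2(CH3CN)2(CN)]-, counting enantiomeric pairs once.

A trigonal bipyramid has two axial and three equatorial sites, which are chemically inequivalent.
Placing the ligands in turn and identifying arrangements related by rotation or reflection leaves 5 distinct geometric isomers.

5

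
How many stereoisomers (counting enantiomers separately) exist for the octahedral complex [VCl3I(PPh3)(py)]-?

5

The six octahedral sites form three mutually perpendicular trans pairs.
The distinct arrangements are (4 in all): Cl mer (3 arrangements); Cl fac (chiral).
One of these lacks any improper symmetry element and so occurs as an enantiomeric pair, giving 4 + 1 = 5 stereoisomers in total.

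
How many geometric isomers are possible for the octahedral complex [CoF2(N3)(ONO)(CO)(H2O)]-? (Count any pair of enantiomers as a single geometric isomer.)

An octahedron has six vertices in three trans pairs; every non-trans pair is cis.
Exhaustive case analysis gives 9 geometric isomers.

9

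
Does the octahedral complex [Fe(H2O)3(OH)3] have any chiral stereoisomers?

no

Systematic placement gives 2 geometric isomers: H2O mer; H2O fac.
Each arrangement has an internal mirror plane or centre of symmetry, so none is chiral.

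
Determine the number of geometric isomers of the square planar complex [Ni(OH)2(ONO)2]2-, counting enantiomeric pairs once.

Working through the distinct placements yields 2 geometric isomers: OH cis; OH trans.

2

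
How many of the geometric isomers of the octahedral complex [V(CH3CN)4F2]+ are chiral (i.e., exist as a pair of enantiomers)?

An octahedron has six vertices in three trans pairs; every non-trans pair is cis.
Working through the distinct placements yields 2 geometric isomers: F trans; F cis.
Each arrangement has an internal mirror plane or centre of symmetry, so none is chiral.

0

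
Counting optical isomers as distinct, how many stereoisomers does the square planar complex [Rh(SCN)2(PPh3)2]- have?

A square has two trans pairs of vertices; adjacent vertices are cis.
Systematic placement gives 2 geometric isomers: SCN cis; SCN trans.
Each arrangement has an internal mirror plane or centre of symmetry, so none is chiral.

2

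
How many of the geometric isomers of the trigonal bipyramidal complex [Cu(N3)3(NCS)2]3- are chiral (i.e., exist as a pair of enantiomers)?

0

A trigonal bipyramid has two axial and three equatorial sites, which are chemically inequivalent.
Systematic placement gives 3 geometric isomers: NCS both equatorial; NCS one axial, one equatorial; NCS both axial.
Each arrangement has an internal mirror plane or centre of symmetry, so none is chiral.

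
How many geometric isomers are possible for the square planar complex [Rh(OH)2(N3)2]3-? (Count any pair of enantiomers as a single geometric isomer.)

2

There are 2 geometric isomers: OH cis; OH trans.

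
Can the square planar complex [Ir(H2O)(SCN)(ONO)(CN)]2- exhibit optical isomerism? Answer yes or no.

no

A square has two trans pairs of vertices; adjacent vertices are cis.
There are 3 geometric isomers: (CN/ONO trans, H2O/SCN trans); (CN/SCN trans, H2O/ONO trans); (CN/H2O trans, ONO/SCN trans).
Each arrangement has an internal mirror plane or centre of symmetry, so none is chiral.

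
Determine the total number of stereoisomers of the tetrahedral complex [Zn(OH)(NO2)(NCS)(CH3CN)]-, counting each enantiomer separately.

2

In a tetrahedral complex all four positions are equivalent and every pair of ligands is adjacent — there is no cis/trans distinction.
Only one geometric arrangement is possible; it has no improper symmetry element, so it exists as a pair of enantiomers (2 stereoisomers).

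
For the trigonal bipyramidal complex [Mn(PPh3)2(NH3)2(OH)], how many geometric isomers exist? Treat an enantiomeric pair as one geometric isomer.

Exhaustive case analysis gives 5 geometric isomers.

5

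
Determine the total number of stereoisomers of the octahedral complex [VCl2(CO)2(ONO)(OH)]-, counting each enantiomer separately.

The six octahedral sites form three mutually perpendicular trans pairs.
The distinct arrangements are (6 in all): Cl trans, CO trans; Cl cis, CO trans; Cl cis, CO cis (3 arrangements, 2 chiral); Cl trans, CO cis.
Of these, 2 lack any improper symmetry element and so occur as enantiomeric pairs, giving 6 + 2 = 8 stereoisomers in total.

8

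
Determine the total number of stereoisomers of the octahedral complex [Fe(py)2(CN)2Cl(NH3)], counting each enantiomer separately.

An octahedron has six vertices in three trans pairs; every non-trans pair is cis.
Working through the distinct placements yields 6 geometric isomers: py trans, CN trans; py cis, CN trans; py trans, CN cis; py cis, CN cis (3 arrangements, 2 chiral).
Of these, 2 lack any improper symmetry element and so occur as enantiomeric pairs, giving 6 + 2 = 8 stereoisomers in total.

8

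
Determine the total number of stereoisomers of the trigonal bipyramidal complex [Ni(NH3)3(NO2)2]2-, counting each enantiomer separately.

3

Working through the distinct placements yields 3 geometric isomers: NO2 both equatorial; NO2 one axial, one equatorial; NO2 both axial.
Each arrangement has an internal mirror plane or centre of symmetry, so none is chiral.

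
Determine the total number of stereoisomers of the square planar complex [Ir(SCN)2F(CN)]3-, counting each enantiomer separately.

2

A square has two trans pairs of vertices; adjacent vertices are cis.
The distinct arrangements are (2 in all): SCN cis; SCN trans.
Each arrangement has an internal mirror plane or centre of symmetry, so none is chiral.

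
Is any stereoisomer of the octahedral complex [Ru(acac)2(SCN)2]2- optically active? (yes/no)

yes

The six octahedral sites form three mutually perpendicular trans pairs.
Each acac is bidentate and must span two cis positions.
There are 2 geometric isomers: SCN trans; SCN cis (chiral).
One of these lacks any improper symmetry element and so occurs as an enantiomeric pair, giving 2 + 1 = 3 stereoisomers in total.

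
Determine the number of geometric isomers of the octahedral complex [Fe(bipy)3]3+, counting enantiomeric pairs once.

1

The six octahedral sites form three mutually perpendicular trans pairs.
Each bipy is bidentate and must span two cis positions.
Only one geometric arrangement is possible; it has no improper symmetry element, so it exists as a pair of enantiomers (2 stereoisomers).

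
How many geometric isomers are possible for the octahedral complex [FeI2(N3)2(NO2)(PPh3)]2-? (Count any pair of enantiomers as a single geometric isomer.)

6

An octahedron has six vertices in three trans pairs; every non-trans pair is cis.
The distinct arrangements are (6 in all): I trans, N3 trans; I trans, N3 cis; I cis, N3 cis (3 arrangements, 2 chiral); I cis, N3 trans.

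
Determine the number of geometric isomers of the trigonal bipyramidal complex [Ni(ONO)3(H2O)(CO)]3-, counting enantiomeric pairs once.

4

A trigonal bipyramid has two axial and three equatorial sites, which are chemically inequivalent.
Systematic placement gives 4 geometric isomers: H2O axial, CO axial; H2O equatorial, CO axial; H2O axial, CO equatorial; H2O equatorial, CO equatorial.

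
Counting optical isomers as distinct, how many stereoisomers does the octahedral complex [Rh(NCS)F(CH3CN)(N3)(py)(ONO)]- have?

30

The six octahedral sites form three mutually perpendicular trans pairs.
Exhaustive case analysis gives 15 geometric isomers.
Of these, 15 lack any improper symmetry element and so occur as enantiomeric pairs, giving 15 + 15 = 30 stereoisomers in total.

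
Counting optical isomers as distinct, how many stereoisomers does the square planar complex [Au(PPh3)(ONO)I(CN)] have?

A square has two trans pairs of vertices; adjacent vertices are cis.
Systematic placement gives 3 geometric isomers: (CN/ONO trans, I/PPh3 trans); (CN/PPh3 trans, I/ONO trans); (CN/I trans, ONO/PPh3 trans).
Each arrangement has an internal mirror plane or centre of symmetry, so none is chiral.

3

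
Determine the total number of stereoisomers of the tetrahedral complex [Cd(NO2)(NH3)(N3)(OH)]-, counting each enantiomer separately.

2

All four vertices of a tetrahedron are equivalent and mutually adjacent, so cis/trans isomerism cannot arise.
Only one geometric arrangement is possible; it has no improper symmetry element, so it exists as a pair of enantiomers (2 stereoisomers).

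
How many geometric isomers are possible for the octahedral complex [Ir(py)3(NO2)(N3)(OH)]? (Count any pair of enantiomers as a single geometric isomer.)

The six octahedral sites form three mutually perpendicular trans pairs.
The distinct arrangements are (4 in all): py mer (3 arrangements); py fac (chiral).

4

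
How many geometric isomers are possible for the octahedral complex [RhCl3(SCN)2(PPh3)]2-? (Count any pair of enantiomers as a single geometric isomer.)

Working through the distinct placements yields 3 geometric isomers: Cl mer, SCN trans; Cl mer, SCN cis; Cl fac, SCN cis.

3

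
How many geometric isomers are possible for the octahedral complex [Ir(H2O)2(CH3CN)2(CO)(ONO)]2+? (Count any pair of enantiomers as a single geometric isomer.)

The six octahedral sites form three mutually perpendicular trans pairs.
Working through the distinct placements yields 6 geometric isomers: H2O cis, CH3CN trans; H2O trans, CH3CN trans; H2O cis, CH3CN cis (3 arrangements, 2 chiral); H2O trans, CH3CN cis.

6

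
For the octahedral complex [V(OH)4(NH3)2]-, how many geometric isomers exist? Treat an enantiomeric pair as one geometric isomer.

The six octahedral sites form three mutually perpendicular trans pairs.
There are 2 geometric isomers: NH3 trans; NH3 cis.

2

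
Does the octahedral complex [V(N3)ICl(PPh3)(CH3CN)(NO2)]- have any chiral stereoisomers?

yes

In an octahedral complex each vertex has one trans partner and four cis neighbours.
Placing the ligands in turn and identifying arrangements related by rotation or reflection leaves 15 distinct geometric isomers.
Of these, 15 lack any improper symmetry element and so occur as enantiomeric pairs, giving 15 + 15 = 30 stereoisomers in total.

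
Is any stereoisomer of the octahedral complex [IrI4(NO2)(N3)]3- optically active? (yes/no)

An octahedron has six vertices in three trans pairs; every non-trans pair is cis.
There are 2 geometric isomers: NO2 and N3 mutually trans; NO2 and N3 mutually cis.
Each arrangement has an internal mirror plane or centre of symmetry, so none is chiral.

no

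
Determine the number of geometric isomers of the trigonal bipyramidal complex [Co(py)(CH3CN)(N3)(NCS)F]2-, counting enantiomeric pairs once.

10

Systematic enumeration (placing each ligand type in turn and discarding arrangements equivalent by rotation or reflection) gives 10 geometric isomers.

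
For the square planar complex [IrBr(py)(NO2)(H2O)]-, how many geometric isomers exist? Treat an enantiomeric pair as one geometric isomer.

In a square planar complex each vertex has one trans partner and two cis neighbours.
Working through the distinct placements yields 3 geometric isomers: (Br/NO2 trans, H2O/py trans); (Br/py trans, H2O/NO2 trans); (Br/H2O trans, NO2/py trans).

3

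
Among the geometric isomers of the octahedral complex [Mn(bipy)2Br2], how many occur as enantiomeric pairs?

The six octahedral sites form three mutually perpendicular trans pairs.
Each bipy is bidentate and must span two cis positions.
The distinct arrangements are (2 in all): Br trans; Br cis (chiral).
One of these lacks any improper symmetry element and so occurs as an enantiomeric pair, giving 2 + 1 = 3 stereoisomers in total.

1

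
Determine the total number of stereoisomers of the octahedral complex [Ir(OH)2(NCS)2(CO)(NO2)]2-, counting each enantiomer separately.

8

Systematic placement gives 6 geometric isomers: OH trans, NCS cis; OH cis, NCS cis (3 arrangements, 2 chiral); OH trans, NCS trans; OH cis, NCS trans.
Of these, 2 lack any improper symmetry element and so occur as enantiomeric pairs, giving 6 + 2 = 8 stereoisomers in total.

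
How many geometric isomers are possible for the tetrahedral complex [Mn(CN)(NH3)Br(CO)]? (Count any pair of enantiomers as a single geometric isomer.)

1

Only one geometric arrangement is possible; it has no improper symmetry element, so it exists as a pair of enantiomers (2 stereoisomers).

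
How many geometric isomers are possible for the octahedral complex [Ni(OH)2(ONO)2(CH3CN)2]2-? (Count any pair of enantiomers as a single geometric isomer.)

5

The six octahedral sites form three mutually perpendicular trans pairs.
The distinct arrangements are (5 in all): OH trans, ONO trans, CH3CN trans; OH cis, ONO cis, CH3CN trans; OH cis, ONO trans, CH3CN cis; OH cis, ONO cis, CH3CN cis (chiral); OH trans, ONO cis, CH3CN cis.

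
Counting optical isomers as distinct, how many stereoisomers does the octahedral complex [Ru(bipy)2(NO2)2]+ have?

An octahedron has six vertices in three trans pairs; every non-trans pair is cis.
Each bipy is bidentate and must span two cis positions.
Systematic placement gives 2 geometric isomers: NO2 trans; NO2 cis (chiral).
One of these lacks any improper symmetry element and so occurs as an enantiomeric pair, giving 2 + 1 = 3 stereoisomers in total.

3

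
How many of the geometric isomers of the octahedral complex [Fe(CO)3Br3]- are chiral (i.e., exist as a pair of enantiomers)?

An octahedron has six vertices in three trans pairs; every non-trans pair is cis.
Systematic placement gives 2 geometric isomers: CO mer; CO fac.
Each arrangement has an internal mirror plane or centre of symmetry, so none is chiral.

0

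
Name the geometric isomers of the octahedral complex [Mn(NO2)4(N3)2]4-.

In an octahedral complex each vertex has one trans partner and four cis neighbours.
There are 2 geometric isomers: N3 trans; N3 cis.

cis and trans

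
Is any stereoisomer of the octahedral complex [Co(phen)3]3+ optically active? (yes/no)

An octahedron has six vertices in three trans pairs; every non-trans pair is cis.
Each phen is bidentate and must span two cis positions.
Only one geometric arrangement is possible; it has no improper symmetry element, so it exists as a pair of enantiomers (2 stereoisomers).

yes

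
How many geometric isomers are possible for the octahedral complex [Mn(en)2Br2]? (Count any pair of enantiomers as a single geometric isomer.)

2

An octahedron has six vertices in three trans pairs; every non-trans pair is cis.
Each en is bidentate and must span two cis positions.
There are 2 geometric isomers: Br trans; Br cis (chiral).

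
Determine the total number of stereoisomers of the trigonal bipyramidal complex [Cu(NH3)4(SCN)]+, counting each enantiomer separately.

2

In a trigonal bipyramid the two axial positions differ from the three equatorial ones.
There are 2 geometric isomers: SCN equatorial; SCN axial.
Each arrangement has an internal mirror plane or centre of symmetry, so none is chiral.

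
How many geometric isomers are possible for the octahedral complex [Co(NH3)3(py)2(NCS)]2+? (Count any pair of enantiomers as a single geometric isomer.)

In an octahedral complex each vertex has one trans partner and four cis neighbours.
There are 3 geometric isomers: NH3 mer, py trans; NH3 fac, py cis; NH3 mer, py cis.

3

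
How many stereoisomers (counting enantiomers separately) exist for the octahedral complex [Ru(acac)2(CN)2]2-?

3

In an octahedral complex each vertex has one trans partner and four cis neighbours.
Each acac is bidentate and must span two cis positions.
There are 2 geometric isomers: CN trans; CN cis (chiral).
One of these lacks any improper symmetry element and so occurs as an enantiomeric pair, giving 2 + 1 = 3 stereoisomers in total.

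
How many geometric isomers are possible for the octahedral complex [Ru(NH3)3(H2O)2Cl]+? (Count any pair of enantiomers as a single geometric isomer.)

3

There are 3 geometric isomers: NH3 mer, H2O cis; NH3 mer, H2O trans; NH3 fac, H2O cis.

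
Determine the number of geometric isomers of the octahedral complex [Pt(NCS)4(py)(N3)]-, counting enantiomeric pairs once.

2

The six octahedral sites form three mutually perpendicular trans pairs.
There are 2 geometric isomers: py and N3 mutually cis; py and N3 mutually trans.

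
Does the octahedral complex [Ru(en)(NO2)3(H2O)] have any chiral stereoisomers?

The six octahedral sites form three mutually perpendicular trans pairs.
Each en is bidentate and must span two cis positions.
The distinct arrangements are (2 in all): NO2 fac; NO2 mer.
Each arrangement has an internal mirror plane or centre of symmetry, so none is chiral.

no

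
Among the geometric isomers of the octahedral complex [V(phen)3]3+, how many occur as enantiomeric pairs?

An octahedron has six vertices in three trans pairs; every non-trans pair is cis.
Each phen is bidentate and must span two cis positions.
Only one geometric arrangement is possible; it has no improper symmetry element, so it exists as a pair of enantiomers (2 stereoisomers).

1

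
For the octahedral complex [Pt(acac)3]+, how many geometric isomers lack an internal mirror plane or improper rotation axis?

1

Each acac is bidentate and must span two cis positions.
Only one geometric arrangement is possible; it has no improper symmetry element, so it exists as a pair of enantiomers (2 stereoisomers).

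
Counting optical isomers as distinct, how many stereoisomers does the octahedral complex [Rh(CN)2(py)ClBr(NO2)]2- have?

The six octahedral sites form three mutually perpendicular trans pairs.
Exhaustive case analysis gives 9 geometric isomers.
Of these, 6 lack any improper symmetry element and so occur as enantiomeric pairs, giving 9 + 6 = 15 stereoisomers in total.

15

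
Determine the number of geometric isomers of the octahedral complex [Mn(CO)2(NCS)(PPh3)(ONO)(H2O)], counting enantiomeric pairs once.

In an octahedral complex each vertex has one trans partner and four cis neighbours.
Placing the ligands in turn and identifying arrangements related by rotation or reflection leaves 9 distinct geometric isomers.

9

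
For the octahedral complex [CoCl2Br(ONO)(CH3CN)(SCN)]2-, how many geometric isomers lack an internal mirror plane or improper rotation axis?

The six octahedral sites form three mutually perpendicular trans pairs.
Exhaustive case analysis gives 9 geometric isomers.
Of these, 6 lack any improper symmetry element and so occur as enantiomeric pairs, giving 9 + 6 = 15 stereoisomers in total.

6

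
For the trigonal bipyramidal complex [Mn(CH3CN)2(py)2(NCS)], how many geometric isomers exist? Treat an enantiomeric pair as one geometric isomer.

Exhaustive case analysis gives 5 geometric isomers.

5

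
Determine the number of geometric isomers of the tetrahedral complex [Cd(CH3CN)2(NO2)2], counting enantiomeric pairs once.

In a tetrahedral complex all four positions are equivalent and every pair of ligands is adjacent — there is no cis/trans distinction.
Only one geometric arrangement is possible.

1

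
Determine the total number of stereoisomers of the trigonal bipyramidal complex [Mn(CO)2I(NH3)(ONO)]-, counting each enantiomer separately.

10

A trigonal bipyramid has two axial and three equatorial sites, which are chemically inequivalent.
Placing the ligands in turn and identifying arrangements related by rotation or reflection leaves 7 distinct geometric isomers.
Of these, 3 lack any improper symmetry element and so occur as enantiomeric pairs, giving 7 + 3 = 10 stereoisomers in total.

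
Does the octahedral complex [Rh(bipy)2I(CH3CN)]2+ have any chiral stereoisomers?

Each bipy is bidentate and must span two cis positions.
Systematic placement gives 2 geometric isomers: I and CH3CN mutually trans; I and CH3CN mutually cis (chiral).
One of these lacks any improper symmetry element and so occurs as an enantiomeric pair, giving 2 + 1 = 3 stereoisomers in total.

yes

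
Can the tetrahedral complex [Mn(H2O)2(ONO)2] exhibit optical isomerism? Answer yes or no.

no

In a tetrahedral complex all four positions are equivalent and every pair of ligands is adjacent — there is no cis/trans distinction.
Only one geometric arrangement is possible.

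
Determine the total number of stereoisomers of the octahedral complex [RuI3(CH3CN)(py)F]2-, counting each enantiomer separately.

5

The six octahedral sites form three mutually perpendicular trans pairs.
Systematic placement gives 4 geometric isomers: I mer (3 arrangements); I fac (chiral).
One of these lacks any improper symmetry element and so occurs as an enantiomeric pair, giving 4 + 1 = 5 stereoisomers in total.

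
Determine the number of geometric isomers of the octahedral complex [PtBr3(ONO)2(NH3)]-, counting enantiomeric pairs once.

3

An octahedron has six vertices in three trans pairs; every non-trans pair is cis.
Working through the distinct placements yields 3 geometric isomers: Br mer, ONO trans; Br mer, ONO cis; Br fac, ONO cis.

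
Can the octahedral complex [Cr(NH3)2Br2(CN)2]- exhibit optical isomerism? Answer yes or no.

The six octahedral sites form three mutually perpendicular trans pairs.
There are 5 geometric isomers: NH3 trans, Br trans, CN trans; NH3 cis, Br trans, CN cis; NH3 trans, Br cis, CN cis; NH3 cis, Br cis, CN cis (chiral); NH3 cis, Br cis, CN trans.
One of these lacks any improper symmetry element and so occurs as an enantiomeric pair, giving 5 + 1 = 6 stereoisomers in total.

yes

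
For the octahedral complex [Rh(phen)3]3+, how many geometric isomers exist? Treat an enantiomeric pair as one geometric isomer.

The six octahedral sites form three mutually perpendicular trans pairs.
Each phen is bidentate and must span two cis positions.
Only one geometric arrangement is possible; it has no improper symmetry element, so it exists as a pair of enantiomers (2 stereoisomers).

1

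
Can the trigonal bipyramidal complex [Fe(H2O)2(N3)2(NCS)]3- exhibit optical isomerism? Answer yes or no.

yes

A trigonal bipyramid has two axial and three equatorial sites, which are chemically inequivalent.
Exhaustive case analysis gives 5 geometric isomers.
One of these lacks any improper symmetry element and so occurs as an enantiomeric pair, giving 5 + 1 = 6 stereoisomers in total.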